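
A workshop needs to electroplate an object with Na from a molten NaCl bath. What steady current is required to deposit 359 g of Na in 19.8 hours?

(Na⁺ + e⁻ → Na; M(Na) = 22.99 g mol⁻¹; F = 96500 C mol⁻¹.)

21.1 A

n(Na) = 359 / 22.99 = 15.62 mol.
n(e⁻) = 1 × 15.62 = 15.62 mol.
Q = n(e⁻)·F = 15.62 × 96500 = 1507000 C.
I = Q/t = 1507000 / 71280 s = 21.1 A.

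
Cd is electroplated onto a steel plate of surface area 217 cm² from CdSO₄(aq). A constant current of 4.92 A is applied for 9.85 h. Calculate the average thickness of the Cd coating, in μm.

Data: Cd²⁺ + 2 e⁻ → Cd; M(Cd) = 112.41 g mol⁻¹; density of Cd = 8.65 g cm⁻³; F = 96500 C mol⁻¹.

Q = I·t = 4.920 × 35460 = 174500 C; n(e⁻) = 1.808 mol.
n(Cd) = n(e⁻)/2 = 0.9040 mol, so m = 0.9040 × 112.41 = 101.6 g.
Volume = m/ρ = 101.6 / 8.65 = 11.75 cm³.
Thickness = V/A = 11.75 / 217 = 0.0541 cm = 541 μm.

541 μm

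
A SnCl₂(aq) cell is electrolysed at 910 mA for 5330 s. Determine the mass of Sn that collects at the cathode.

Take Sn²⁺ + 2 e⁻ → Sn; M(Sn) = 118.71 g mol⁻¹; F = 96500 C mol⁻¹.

2.98 g

Q = I·t = 0.9100 A × 5330.0 s = 4850 C.
n(e⁻) = Q/F = 4850 / 96500 = 0.05026 mol.
Sn²⁺ + 2 e⁻ → Sn, so n(Sn) = n(e⁻)/2 = 0.02513 mol.
m = n·M = 0.02513 × 118.71 = 2.98 g.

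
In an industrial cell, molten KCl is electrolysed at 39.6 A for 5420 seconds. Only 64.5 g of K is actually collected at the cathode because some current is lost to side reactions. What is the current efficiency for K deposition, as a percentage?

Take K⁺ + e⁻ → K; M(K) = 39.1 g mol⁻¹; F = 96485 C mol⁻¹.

74.2 %

Q = I·t = 39.60 × 5420.0 = 214600 C; n(e⁻) = 214600/96485 = 2.225 mol.
Theoretical n(K) = n(e⁻)/1 = 2.225 mol, i.e. m_theo = 2.225 × 39.1 = 86.98 g.
Efficiency = m_actual / m_theo = 64.5 / 86.98 = 74.2 %.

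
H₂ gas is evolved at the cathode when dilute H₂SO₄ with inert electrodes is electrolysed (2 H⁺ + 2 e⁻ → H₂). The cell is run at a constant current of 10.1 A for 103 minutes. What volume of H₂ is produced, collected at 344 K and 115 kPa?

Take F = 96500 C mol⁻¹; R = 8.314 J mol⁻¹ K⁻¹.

Q = I·t = 10.10 A × 6180.0 s = 62420 C.
n(e⁻) = Q/F = 62420 / 96500 = 0.6468 mol.
2 electrons are transferred per H₂ molecule, so n(H₂) = 0.6468 / 2 = 0.3234 mol.
V = nRT/P = (0.3234 × 8.314 × 344) / (115 × 10³ Pa) = 0.00804 m³ = 8.04 L.

8.04 L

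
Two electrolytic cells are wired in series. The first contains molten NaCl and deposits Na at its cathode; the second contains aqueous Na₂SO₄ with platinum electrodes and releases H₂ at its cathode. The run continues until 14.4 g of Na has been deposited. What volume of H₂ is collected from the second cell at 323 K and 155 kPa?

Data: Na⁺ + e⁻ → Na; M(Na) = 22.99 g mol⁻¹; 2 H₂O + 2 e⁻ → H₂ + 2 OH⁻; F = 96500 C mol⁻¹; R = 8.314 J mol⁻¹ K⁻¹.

5.43 L

n(Na) = 14.4 / 22.99 = 0.6264 mol, so n(e⁻) = 1 × 0.6264 = 0.6264 mol.
The cells are in series, so the same 0.6264 mol of electrons passes through the second cell.
2 H₂O + 2 e⁻ → H₂ + 2 OH⁻ — 2 mol e⁻ per mol H₂, so n(H₂) = 0.6264/2 = 0.3132 mol.
V = nRT/P = (0.3132 × 8.314 × 323) / (155 × 10³) = 0.00543 m³ = 5.43 L.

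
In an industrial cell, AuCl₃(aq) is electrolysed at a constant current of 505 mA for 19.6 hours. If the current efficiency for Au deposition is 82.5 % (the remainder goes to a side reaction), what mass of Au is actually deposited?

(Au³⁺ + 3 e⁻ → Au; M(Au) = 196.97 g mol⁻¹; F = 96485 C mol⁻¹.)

20.0 g

Q = I·t = 0.5050 × 70560 = 35630 C.
n(e⁻) = 35630/96485 = 0.3693 mol; theoretically n(Au) = 0.3693/3 = 0.1231 mol, m_theo = 24.25 g.
At 82.5 % efficiency, m_actual = 0.825 × 24.25 = 20.0 g.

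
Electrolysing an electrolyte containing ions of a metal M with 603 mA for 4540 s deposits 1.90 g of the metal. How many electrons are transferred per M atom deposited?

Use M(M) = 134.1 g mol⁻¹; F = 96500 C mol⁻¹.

Q = I·t = 0.6030 A × 4540.0 s = 2738 C, so n(e⁻) = 2738/96500 = 0.02837 mol.
n(M) deposited = 1.90 / 134.1 = 0.01417 mol.
Electrons per atom = n(e⁻)/n(M) = 0.02837 / 0.01417 = 2.00 ≈ 2, so the ion is M²⁺.

2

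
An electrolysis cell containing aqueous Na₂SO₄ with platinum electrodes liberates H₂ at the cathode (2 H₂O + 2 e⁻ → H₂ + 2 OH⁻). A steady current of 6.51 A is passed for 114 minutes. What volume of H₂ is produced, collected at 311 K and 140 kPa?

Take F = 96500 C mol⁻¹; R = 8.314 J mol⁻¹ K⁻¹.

4.26 L

Q = I·t = 6.510 A × 6840.0 s = 44530 C.
n(e⁻) = Q/F = 44530 / 96500 = 0.4614 mol.
2 electrons are transferred per H₂ molecule, so n(H₂) = 0.4614 / 2 = 0.2307 mol.
V = nRT/P = (0.2307 × 8.314 × 311) / (140 × 10³ Pa) = 0.00426 m³ = 4.26 L.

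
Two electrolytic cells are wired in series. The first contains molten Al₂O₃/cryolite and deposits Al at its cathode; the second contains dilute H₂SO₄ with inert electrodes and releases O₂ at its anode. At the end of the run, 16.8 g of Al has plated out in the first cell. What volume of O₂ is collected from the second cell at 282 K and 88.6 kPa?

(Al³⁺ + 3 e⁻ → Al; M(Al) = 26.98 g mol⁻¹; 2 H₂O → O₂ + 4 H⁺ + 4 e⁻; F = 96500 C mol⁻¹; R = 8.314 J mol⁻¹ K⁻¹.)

12.4 L

n(Al) = 16.8 / 26.98 = 0.6227 mol, so n(e⁻) = 3 × 0.6227 = 1.868 mol.
The cells are in series, so the same 1.868 mol of electrons passes through the second cell.
2 H₂O → O₂ + 4 H⁺ + 4 e⁻ — 4 mol e⁻ per mol O₂, so n(O₂) = 1.868/4 = 0.4670 mol.
V = nRT/P = (0.4670 × 8.314 × 282) / (88.6 × 10³) = 0.0124 m³ = 12.4 L.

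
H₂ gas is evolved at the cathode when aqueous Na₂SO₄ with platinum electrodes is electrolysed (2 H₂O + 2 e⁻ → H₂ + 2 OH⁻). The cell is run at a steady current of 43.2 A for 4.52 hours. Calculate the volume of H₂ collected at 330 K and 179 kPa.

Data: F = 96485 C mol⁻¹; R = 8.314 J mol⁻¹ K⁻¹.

Q = I·t = 43.20 A × 16272 s = 703000 C.
n(e⁻) = Q/F = 703000 / 96485 = 7.286 mol.
2 electrons are transferred per H₂ molecule, so n(H₂) = 7.286 / 2 = 3.643 mol.
V = nRT/P = (3.643 × 8.314 × 330) / (179 × 10³ Pa) = 0.0558 m³ = 55.8 L.

55.8 L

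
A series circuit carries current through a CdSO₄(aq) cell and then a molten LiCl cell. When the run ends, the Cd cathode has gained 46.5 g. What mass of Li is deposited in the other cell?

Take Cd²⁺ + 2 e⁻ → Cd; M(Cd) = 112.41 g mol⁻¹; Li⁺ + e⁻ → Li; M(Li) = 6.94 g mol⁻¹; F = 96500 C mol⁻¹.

n(Cd) = 46.5 / 112.41 = 0.4137 mol.
Since Cd²⁺ + 2 e⁻ → Cd, n(e⁻) passed = 2 × 0.4137 = 0.8273 mol.
Cells in series carry the same charge, so the same 0.8273 mol of electrons passes through cell 2.
Li⁺ + e⁻ → Li, so n(Li) = 0.8273 / 1 = 0.8273 mol.
m(Li) = 0.8273 × 6.94 = 5.74 g.

5.74 g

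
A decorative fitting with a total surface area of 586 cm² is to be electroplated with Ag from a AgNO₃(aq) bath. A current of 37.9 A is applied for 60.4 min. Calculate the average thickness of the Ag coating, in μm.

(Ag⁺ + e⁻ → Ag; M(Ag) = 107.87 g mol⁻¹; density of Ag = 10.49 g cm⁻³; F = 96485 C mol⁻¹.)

250 μm

Q = I·t = 37.90 × 3624.0 = 137300 C; n(e⁻) = 1.424 mol.
n(Ag) = n(e⁻)/1 = 1.424 mol, so m = 1.424 × 107.87 = 153.6 g.
Volume = m/ρ = 153.6 / 10.49 = 14.64 cm³.
Thickness = V/A = 14.64 / 586 = 0.0250 cm = 250 μm.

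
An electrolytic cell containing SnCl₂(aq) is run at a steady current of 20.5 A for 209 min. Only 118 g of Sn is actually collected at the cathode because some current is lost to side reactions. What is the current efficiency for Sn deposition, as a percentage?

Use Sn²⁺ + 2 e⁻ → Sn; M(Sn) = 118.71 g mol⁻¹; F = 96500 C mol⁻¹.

74.6 %

Q = I·t = 20.50 × 12540 = 257100 C; n(e⁻) = 257100/96500 = 2.664 mol.
Theoretical n(Sn) = n(e⁻)/2 = 1.332 mol, i.e. m_theo = 1.332 × 118.71 = 158.1 g.
Efficiency = m_actual / m_theo = 118 / 158.1 = 74.6 %.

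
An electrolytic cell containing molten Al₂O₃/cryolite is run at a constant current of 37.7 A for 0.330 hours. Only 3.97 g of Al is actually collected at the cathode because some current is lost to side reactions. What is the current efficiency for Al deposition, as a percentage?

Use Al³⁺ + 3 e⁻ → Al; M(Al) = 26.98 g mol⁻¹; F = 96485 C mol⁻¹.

Q = I·t = 37.70 × 1188.0 = 44790 C; n(e⁻) = 44790/96485 = 0.4642 mol.
Theoretical n(Al) = n(e⁻)/3 = 0.1547 mol, i.e. m_theo = 0.1547 × 26.98 = 4.175 g.
Efficiency = m_actual / m_theo = 3.97 / 4.175 = 95.1 %.

95.1 %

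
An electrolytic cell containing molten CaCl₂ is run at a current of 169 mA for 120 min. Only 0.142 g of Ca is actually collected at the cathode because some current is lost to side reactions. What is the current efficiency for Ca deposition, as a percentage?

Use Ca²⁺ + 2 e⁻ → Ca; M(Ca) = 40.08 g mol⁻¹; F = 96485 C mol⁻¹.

Q = I·t = 0.1690 × 7200.0 = 1217 C; n(e⁻) = 1217/96485 = 0.01261 mol.
Theoretical n(Ca) = n(e⁻)/2 = 0.006306 mol, i.e. m_theo = 0.006306 × 40.08 = 0.2527 g.
Efficiency = m_actual / m_theo = 0.142 / 0.2527 = 56.2 %.

56.2 %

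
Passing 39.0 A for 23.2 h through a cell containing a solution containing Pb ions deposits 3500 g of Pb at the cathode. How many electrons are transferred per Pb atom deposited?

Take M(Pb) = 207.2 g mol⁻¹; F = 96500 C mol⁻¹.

Q = I·t = 39.00 A × 83520 s = 3257000 C, so n(e⁻) = 3257000/96500 = 33.75 mol.
n(Pb) deposited = 3500 / 207.2 = 16.89 mol.
Electrons per atom = n(e⁻)/n(Pb) = 33.75 / 16.89 = 2.00 ≈ 2, so the ion is Pb²⁺.

2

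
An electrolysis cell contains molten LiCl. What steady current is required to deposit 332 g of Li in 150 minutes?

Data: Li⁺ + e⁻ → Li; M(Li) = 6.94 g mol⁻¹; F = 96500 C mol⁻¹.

513 A

n(Li) = 332 / 6.94 = 47.84 mol.
n(e⁻) = 1 × 47.84 = 47.84 mol.
Q = n(e⁻)·F = 47.84 × 96500 = 4616000 C.
I = Q/t = 4616000 / 9000.0 s = 513 A.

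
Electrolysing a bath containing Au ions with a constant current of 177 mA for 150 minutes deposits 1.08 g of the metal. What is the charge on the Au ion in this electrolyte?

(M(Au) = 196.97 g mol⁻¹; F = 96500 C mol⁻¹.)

+3

Q = I·t = 0.1770 A × 9000.0 s = 1593 C, so n(e⁻) = 1593/96500 = 0.01651 mol.
n(Au) deposited = 1.08 / 196.97 = 0.005483 mol.
Electrons per atom = n(e⁻)/n(Au) = 0.01651 / 0.005483 = 3.01 ≈ 3, so the ion is Au³⁺.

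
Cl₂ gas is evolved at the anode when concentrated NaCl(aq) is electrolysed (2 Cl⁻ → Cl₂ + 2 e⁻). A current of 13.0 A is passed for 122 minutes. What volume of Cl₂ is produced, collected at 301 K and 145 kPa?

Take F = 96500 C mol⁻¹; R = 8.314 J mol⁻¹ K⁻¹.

Q = I·t = 13.00 A × 7320.0 s = 95160 C.
n(e⁻) = Q/F = 95160 / 96500 = 0.9861 mol.
2 electrons are transferred per Cl₂ molecule, so n(Cl₂) = 0.9861 / 2 = 0.4931 mol.
V = nRT/P = (0.4931 × 8.314 × 301) / (145 × 10³ Pa) = 0.00851 m³ = 8.51 L.

8.51 L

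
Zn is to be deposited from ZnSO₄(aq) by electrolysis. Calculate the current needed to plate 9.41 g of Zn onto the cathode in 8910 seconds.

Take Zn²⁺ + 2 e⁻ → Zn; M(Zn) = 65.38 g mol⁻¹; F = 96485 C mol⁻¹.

n(Zn) = 9.41 / 65.38 = 0.1439 mol.
n(e⁻) = 2 × 0.1439 = 0.2879 mol.
Q = n(e⁻)·F = 0.2879 × 96485 = 27770 C.
I = Q/t = 27770 / 8910.0 s = 3.12 A.

3.12 A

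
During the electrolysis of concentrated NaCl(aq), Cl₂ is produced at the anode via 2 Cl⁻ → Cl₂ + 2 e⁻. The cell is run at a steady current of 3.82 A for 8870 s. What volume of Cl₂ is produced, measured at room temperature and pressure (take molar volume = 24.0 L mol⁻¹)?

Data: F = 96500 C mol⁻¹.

Q = I·t = 3.820 A × 8870.0 s = 33880 C.
n(e⁻) = Q/F = 33880 / 96500 = 0.3511 mol.
2 electrons are transferred per Cl₂ molecule, so n(Cl₂) = 0.3511 / 2 = 0.1756 mol.
V = n × V_m = 0.1756 × 24.0 = 4.21 L.

4.21 L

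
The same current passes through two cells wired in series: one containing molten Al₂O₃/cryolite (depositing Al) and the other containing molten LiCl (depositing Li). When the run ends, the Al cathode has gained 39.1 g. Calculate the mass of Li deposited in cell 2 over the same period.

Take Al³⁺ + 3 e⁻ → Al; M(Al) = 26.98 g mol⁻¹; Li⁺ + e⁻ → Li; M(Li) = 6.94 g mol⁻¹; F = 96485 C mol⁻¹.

n(Al) = 39.1 / 26.98 = 1.449 mol.
Since Al³⁺ + 3 e⁻ → Al, n(e⁻) passed = 3 × 1.449 = 4.348 mol.
Cells in series carry the same charge, so the same 4.348 mol of electrons passes through cell 2.
Li⁺ + e⁻ → Li, so n(Li) = 4.348 / 1 = 4.348 mol.
m(Li) = 4.348 × 6.94 = 30.2 g.

30.2 g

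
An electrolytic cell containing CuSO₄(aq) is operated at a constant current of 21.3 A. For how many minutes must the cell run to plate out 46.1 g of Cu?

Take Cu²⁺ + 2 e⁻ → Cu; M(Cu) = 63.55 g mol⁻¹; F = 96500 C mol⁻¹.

110 min

n(Cu) = m/M = 46.1 / 63.55 = 0.7254 mol.
Each Cu atom requires 2 electrons, so n(e⁻) = 2 × 0.7254 = 1.451 mol.
Q = n(e⁻)·F = 1.451 × 96500 = 140000 C.
t = Q/I = 140000 / 21.30 A = 6573 s = 110 min.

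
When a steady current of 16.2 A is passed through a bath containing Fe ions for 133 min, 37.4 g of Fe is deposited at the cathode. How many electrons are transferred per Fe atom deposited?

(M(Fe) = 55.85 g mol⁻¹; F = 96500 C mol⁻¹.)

Q = I·t = 16.20 A × 7980.0 s = 129300 C, so n(e⁻) = 129300/96500 = 1.340 mol.
n(Fe) deposited = 37.4 / 55.85 = 0.6697 mol.
Electrons per atom = n(e⁻)/n(Fe) = 1.340 / 0.6697 = 2.00 ≈ 2, so the ion is Fe²⁺.

2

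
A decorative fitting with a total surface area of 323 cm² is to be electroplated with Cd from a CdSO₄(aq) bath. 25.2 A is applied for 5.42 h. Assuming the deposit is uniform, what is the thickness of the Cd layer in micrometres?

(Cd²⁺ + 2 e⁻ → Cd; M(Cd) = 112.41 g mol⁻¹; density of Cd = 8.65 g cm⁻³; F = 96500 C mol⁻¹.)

Q = I·t = 25.20 × 19512 = 491700 C; n(e⁻) = 5.095 mol.
n(Cd) = n(e⁻)/2 = 2.548 mol, so m = 2.548 × 112.41 = 286.4 g.
Volume = m/ρ = 286.4 / 8.65 = 33.11 cm³.
Thickness = V/A = 33.11 / 323 = 0.103 cm = 1030 μm.

1030 μm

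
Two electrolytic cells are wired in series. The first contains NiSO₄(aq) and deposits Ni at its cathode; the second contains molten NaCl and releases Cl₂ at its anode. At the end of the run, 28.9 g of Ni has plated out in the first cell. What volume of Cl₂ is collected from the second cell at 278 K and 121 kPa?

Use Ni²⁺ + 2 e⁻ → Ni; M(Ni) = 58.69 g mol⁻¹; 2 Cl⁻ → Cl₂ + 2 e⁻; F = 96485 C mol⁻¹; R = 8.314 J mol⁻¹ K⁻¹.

n(Ni) = 28.9 / 58.69 = 0.4924 mol, so n(e⁻) = 2 × 0.4924 = 0.9848 mol.
The cells are in series, so the same 0.9848 mol of electrons passes through the second cell.
2 Cl⁻ → Cl₂ + 2 e⁻ — 2 mol e⁻ per mol Cl₂, so n(Cl₂) = 0.9848/2 = 0.4924 mol.
V = nRT/P = (0.4924 × 8.314 × 278) / (121 × 10³) = 0.00941 m³ = 9.41 L.

9.41 L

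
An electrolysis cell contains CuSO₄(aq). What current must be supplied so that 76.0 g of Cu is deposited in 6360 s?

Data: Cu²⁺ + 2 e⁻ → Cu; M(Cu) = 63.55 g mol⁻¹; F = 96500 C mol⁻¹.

36.3 A

n(Cu) = 76.0 / 63.55 = 1.196 mol.
n(e⁻) = 2 × 1.196 = 2.392 mol.
Q = n(e⁻)·F = 2.392 × 96500 = 230800 C.
I = Q/t = 230800 / 6360.0 s = 36.3 A.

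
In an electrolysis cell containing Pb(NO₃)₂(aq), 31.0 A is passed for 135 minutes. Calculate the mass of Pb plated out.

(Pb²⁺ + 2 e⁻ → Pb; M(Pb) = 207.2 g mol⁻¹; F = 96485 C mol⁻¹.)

270 g

Q = I·t = 31.00 A × 8100.0 s = 251100 C.
n(e⁻) = Q/F = 251100 / 96485 = 2.602 mol.
Pb²⁺ + 2 e⁻ → Pb, so n(Pb) = n(e⁻)/2 = 1.301 mol.
m = n·M = 1.301 × 207.2 = 270 g.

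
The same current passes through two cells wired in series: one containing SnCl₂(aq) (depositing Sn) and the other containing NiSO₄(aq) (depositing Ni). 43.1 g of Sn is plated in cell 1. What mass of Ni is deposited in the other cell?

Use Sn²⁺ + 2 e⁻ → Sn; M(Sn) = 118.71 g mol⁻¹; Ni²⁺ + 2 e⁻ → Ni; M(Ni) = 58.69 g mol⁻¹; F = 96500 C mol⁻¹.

n(Sn) = 43.1 / 118.71 = 0.3631 mol.
Since Sn²⁺ + 2 e⁻ → Sn, n(e⁻) passed = 2 × 0.3631 = 0.7261 mol.
Cells in series carry the same charge, so the same 0.7261 mol of electrons passes through cell 2.
Ni²⁺ + 2 e⁻ → Ni, so n(Ni) = 0.7261 / 2 = 0.3631 mol.
m(Ni) = 0.3631 × 58.69 = 21.3 g.

21.3 g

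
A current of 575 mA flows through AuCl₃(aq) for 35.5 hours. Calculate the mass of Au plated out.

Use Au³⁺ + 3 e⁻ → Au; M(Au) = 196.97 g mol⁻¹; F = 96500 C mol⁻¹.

50.0 g

Q = I·t = 0.5750 A × 127800 s = 73480 C.
n(e⁻) = Q/F = 73480 / 96500 = 0.7615 mol.
Au³⁺ + 3 e⁻ → Au, so n(Au) = n(e⁻)/3 = 0.2538 mol.
m = n·M = 0.2538 × 196.97 = 50.0 g.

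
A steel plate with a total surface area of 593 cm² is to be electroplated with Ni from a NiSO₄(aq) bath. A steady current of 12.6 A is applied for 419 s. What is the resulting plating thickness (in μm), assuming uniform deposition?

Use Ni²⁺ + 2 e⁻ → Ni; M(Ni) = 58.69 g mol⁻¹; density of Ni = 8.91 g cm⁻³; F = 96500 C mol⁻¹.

3.04 μm

Q = I·t = 12.60 × 419.00 = 5279 C; n(e⁻) = 0.05471 mol.
n(Ni) = n(e⁻)/2 = 0.02735 mol, so m = 0.02735 × 58.69 = 1.605 g.
Volume = m/ρ = 1.605 / 8.91 = 0.1802 cm³.
Thickness = V/A = 0.1802 / 593 = 3.04 × 10⁻⁴ cm = 3.04 μm.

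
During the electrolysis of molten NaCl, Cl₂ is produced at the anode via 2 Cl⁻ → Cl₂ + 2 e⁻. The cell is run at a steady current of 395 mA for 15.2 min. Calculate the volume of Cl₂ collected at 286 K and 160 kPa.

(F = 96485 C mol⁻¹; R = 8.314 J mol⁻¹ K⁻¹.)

0.0277 L

Q = I·t = 0.3950 A × 912.00 s = 360.2 C.
n(e⁻) = Q/F = 360.2 / 96485 = 0.003734 mol.
2 electrons are transferred per Cl₂ molecule, so n(Cl₂) = 0.003734 / 2 = 0.001867 mol.
V = nRT/P = (0.001867 × 8.314 × 286) / (160 × 10³ Pa) = 2.77 × 10⁻⁵ m³ = 0.0277 L.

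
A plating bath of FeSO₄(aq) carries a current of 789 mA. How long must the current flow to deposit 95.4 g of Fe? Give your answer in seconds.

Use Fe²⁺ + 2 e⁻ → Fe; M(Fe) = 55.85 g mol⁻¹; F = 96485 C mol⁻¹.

4.18 × 10⁵ s

n(Fe) = m/M = 95.4 / 55.85 = 1.708 mol.
Each Fe atom requires 2 electrons, so n(e⁻) = 2 × 1.708 = 3.416 mol.
Q = n(e⁻)·F = 3.416 × 96485 = 329600 C.
t = Q/I = 329600 / 0.7890 A = 417800 s.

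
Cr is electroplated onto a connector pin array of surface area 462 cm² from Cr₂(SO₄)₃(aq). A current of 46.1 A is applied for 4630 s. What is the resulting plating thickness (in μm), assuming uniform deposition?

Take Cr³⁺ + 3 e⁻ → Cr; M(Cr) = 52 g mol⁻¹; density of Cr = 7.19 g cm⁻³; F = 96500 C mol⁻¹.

Q = I·t = 46.10 × 4630.0 = 213400 C; n(e⁻) = 2.212 mol.
n(Cr) = n(e⁻)/3 = 0.7373 mol, so m = 0.7373 × 52 = 38.34 g.
Volume = m/ρ = 38.34 / 7.19 = 5.332 cm³.
Thickness = V/A = 5.332 / 462 = 0.0115 cm = 115 μm.

115 μm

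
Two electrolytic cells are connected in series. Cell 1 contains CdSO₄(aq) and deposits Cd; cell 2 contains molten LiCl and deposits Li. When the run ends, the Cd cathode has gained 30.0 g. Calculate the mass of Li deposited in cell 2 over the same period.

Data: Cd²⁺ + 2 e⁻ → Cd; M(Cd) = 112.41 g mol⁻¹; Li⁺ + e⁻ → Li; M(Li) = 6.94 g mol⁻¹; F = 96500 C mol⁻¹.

n(Cd) = 30.0 / 112.41 = 0.2669 mol.
Since Cd²⁺ + 2 e⁻ → Cd, n(e⁻) passed = 2 × 0.2669 = 0.5338 mol.
Cells in series carry the same charge, so the same 0.5338 mol of electrons passes through cell 2.
Li⁺ + e⁻ → Li, so n(Li) = 0.5338 / 1 = 0.5338 mol.
m(Li) = 0.5338 × 6.94 = 3.70 g.

3.70 g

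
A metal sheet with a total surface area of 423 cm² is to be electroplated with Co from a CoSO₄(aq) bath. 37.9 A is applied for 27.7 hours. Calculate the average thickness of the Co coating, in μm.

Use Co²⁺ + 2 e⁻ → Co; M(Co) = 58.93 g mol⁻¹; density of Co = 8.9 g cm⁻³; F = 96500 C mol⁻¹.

3070 μm

Q = I·t = 37.90 × 99720 = 3779000 C; n(e⁻) = 39.16 mol.
n(Co) = n(e⁻)/2 = 19.58 mol, so m = 19.58 × 58.93 = 1154 g.
Volume = m/ρ = 1154 / 8.9 = 129.7 cm³.
Thickness = V/A = 129.7 / 423 = 0.307 cm = 3070 μm.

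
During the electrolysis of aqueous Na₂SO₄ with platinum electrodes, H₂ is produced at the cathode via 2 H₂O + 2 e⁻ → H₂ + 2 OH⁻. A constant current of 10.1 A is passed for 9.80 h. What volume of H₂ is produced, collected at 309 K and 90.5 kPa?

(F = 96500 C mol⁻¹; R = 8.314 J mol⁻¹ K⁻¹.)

52.4 L

Q = I·t = 10.10 A × 35280 s = 356300 C.
n(e⁻) = Q/F = 356300 / 96500 = 3.693 mol.
2 electrons are transferred per H₂ molecule, so n(H₂) = 3.693 / 2 = 1.846 mol.
V = nRT/P = (1.846 × 8.314 × 309) / (90.5 × 10³ Pa) = 0.0524 m³ = 52.4 L.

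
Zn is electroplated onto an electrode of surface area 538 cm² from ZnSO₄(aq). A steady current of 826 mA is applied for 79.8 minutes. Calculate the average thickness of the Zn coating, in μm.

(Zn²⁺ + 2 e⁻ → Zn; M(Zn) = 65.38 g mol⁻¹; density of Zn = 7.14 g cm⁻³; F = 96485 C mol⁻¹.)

3.49 μm

Q = I·t = 0.8260 × 4788.0 = 3955 C; n(e⁻) = 0.04099 mol.
n(Zn) = n(e⁻)/2 = 0.02049 mol, so m = 0.02049 × 65.38 = 1.340 g.
Volume = m/ρ = 1.340 / 7.14 = 0.1877 cm³.
Thickness = V/A = 0.1877 / 538 = 3.49 × 10⁻⁴ cm = 3.49 μm.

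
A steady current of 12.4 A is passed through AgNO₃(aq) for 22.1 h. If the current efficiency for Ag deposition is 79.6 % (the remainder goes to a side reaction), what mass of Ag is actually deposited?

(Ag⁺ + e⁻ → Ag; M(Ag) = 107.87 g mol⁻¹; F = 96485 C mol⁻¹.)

Q = I·t = 12.40 × 79560 = 986500 C.
n(e⁻) = 986500/96485 = 10.22 mol; theoretically n(Ag) = 10.22/1 = 10.22 mol, m_theo = 1103 g.
At 79.6 % efficiency, m_actual = 0.796 × 1103 = 878 g.

878 g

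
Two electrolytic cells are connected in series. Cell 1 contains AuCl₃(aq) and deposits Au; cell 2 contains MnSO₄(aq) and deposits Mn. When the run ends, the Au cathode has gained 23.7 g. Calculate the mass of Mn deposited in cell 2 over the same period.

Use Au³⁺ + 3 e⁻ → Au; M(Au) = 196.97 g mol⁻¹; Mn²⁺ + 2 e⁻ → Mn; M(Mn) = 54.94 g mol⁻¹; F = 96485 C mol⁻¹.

n(Au) = 23.7 / 196.97 = 0.1203 mol.
Since Au³⁺ + 3 e⁻ → Au, n(e⁻) passed = 3 × 0.1203 = 0.3610 mol.
Cells in series carry the same charge, so the same 0.3610 mol of electrons passes through cell 2.
Mn²⁺ + 2 e⁻ → Mn, so n(Mn) = 0.3610 / 2 = 0.1805 mol.
m(Mn) = 0.1805 × 54.94 = 9.92 g.

9.92 g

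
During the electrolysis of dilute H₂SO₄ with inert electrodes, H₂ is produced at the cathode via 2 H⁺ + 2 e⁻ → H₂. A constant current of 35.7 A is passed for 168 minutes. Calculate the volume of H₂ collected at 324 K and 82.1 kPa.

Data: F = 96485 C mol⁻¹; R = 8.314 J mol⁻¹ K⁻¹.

Q = I·t = 35.70 A × 10080 s = 359900 C.
n(e⁻) = Q/F = 359900 / 96485 = 3.730 mol.
2 electrons are transferred per H₂ molecule, so n(H₂) = 3.730 / 2 = 1.865 mol.
V = nRT/P = (1.865 × 8.314 × 324) / (82.1 × 10³ Pa) = 0.0612 m³ = 61.2 L.

61.2 L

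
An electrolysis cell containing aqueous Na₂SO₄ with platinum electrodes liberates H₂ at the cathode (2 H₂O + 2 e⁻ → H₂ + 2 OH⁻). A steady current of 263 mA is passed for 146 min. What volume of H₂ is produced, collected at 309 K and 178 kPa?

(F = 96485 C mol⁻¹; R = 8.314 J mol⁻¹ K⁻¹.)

Q = I·t = 0.2630 A × 8760.0 s = 2304 C.
n(e⁻) = Q/F = 2304 / 96485 = 0.02388 mol.
2 electrons are transferred per H₂ molecule, so n(H₂) = 0.02388 / 2 = 0.01194 mol.
V = nRT/P = (0.01194 × 8.314 × 309) / (178 × 10³ Pa) = 1.72 × 10⁻⁴ m³ = 0.172 L.

0.172 L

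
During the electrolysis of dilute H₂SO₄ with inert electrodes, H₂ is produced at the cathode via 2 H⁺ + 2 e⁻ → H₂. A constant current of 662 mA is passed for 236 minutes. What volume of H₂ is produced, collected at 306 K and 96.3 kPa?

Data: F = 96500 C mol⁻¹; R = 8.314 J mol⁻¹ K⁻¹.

Q = I·t = 0.6620 A × 14160 s = 9374 C.
n(e⁻) = Q/F = 9374 / 96500 = 0.09714 mol.
2 electrons are transferred per H₂ molecule, so n(H₂) = 0.09714 / 2 = 0.04857 mol.
V = nRT/P = (0.04857 × 8.314 × 306) / (96.3 × 10³ Pa) = 0.00128 m³ = 1.28 L.

1.28 L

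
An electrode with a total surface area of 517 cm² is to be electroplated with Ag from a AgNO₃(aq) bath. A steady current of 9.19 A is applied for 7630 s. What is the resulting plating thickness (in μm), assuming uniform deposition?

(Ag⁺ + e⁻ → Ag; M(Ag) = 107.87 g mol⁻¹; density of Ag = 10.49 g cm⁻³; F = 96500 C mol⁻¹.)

Q = I·t = 9.190 × 7630.0 = 70120 C; n(e⁻) = 0.7266 mol.
n(Ag) = n(e⁻)/1 = 0.7266 mol, so m = 0.7266 × 107.87 = 78.38 g.
Volume = m/ρ = 78.38 / 10.49 = 7.472 cm³.
Thickness = V/A = 7.472 / 517 = 0.0145 cm = 145 μm.

145 μm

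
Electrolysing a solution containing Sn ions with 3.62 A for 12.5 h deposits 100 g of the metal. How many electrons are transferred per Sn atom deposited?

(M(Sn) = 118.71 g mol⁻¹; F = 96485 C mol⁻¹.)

2

Q = I·t = 3.620 A × 45000 s = 162900 C, so n(e⁻) = 162900/96485 = 1.688 mol.
n(Sn) deposited = 100 / 118.71 = 0.8424 mol.
Electrons per atom = n(e⁻)/n(Sn) = 1.688 / 0.8424 = 2.00 ≈ 2, so the ion is Sn²⁺.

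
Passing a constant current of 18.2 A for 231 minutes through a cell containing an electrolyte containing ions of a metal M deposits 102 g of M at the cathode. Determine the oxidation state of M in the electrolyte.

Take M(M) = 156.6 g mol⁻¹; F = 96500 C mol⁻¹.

+4

Q = I·t = 18.20 A × 13860 s = 252300 C, so n(e⁻) = 252300/96500 = 2.614 mol.
n(M) deposited = 102 / 156.6 = 0.6513 mol.
Electrons per atom = n(e⁻)/n(M) = 2.614 / 0.6513 = 4.01 ≈ 4, so the ion is M⁴⁺.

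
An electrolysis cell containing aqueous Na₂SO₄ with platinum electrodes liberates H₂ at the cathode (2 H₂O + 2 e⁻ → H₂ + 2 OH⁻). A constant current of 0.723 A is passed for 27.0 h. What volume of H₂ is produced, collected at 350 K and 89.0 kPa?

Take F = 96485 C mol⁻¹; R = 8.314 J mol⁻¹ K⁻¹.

Q = I·t = 0.7230 A × 97200 s = 70280 C.
n(e⁻) = Q/F = 70280 / 96485 = 0.7284 mol.
2 electrons are transferred per H₂ molecule, so n(H₂) = 0.7284 / 2 = 0.3642 mol.
V = nRT/P = (0.3642 × 8.314 × 350) / (89.0 × 10³ Pa) = 0.0119 m³ = 11.9 L.

11.9 L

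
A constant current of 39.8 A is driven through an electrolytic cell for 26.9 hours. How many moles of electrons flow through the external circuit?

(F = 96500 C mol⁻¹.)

Q = I·t = 39.80 A × 96840 s = 3854000 C.
n(e⁻) = Q/F = 3854000 / 96500 = 39.9 mol.

39.9 mol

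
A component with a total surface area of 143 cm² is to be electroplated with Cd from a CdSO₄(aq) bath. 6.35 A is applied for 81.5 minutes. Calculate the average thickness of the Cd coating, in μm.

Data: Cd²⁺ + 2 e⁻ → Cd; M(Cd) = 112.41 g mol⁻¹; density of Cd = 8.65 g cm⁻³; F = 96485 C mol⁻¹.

146 μm

Q = I·t = 6.350 × 4890.0 = 31050 C; n(e⁻) = 0.3218 mol.
n(Cd) = n(e⁻)/2 = 0.1609 mol, so m = 0.1609 × 112.41 = 18.09 g.
Volume = m/ρ = 18.09 / 8.65 = 2.091 cm³.
Thickness = V/A = 2.091 / 143 = 0.0146 cm = 146 μm.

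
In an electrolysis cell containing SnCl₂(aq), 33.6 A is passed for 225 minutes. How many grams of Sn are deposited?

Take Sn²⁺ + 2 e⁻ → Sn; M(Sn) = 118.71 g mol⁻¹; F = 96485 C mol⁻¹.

Q = I·t = 33.60 A × 13500 s = 453600 C.
n(e⁻) = Q/F = 453600 / 96485 = 4.701 mol.
Sn²⁺ + 2 e⁻ → Sn, so n(Sn) = n(e⁻)/2 = 2.351 mol.
m = n·M = 2.351 × 118.71 = 279 g.

279 g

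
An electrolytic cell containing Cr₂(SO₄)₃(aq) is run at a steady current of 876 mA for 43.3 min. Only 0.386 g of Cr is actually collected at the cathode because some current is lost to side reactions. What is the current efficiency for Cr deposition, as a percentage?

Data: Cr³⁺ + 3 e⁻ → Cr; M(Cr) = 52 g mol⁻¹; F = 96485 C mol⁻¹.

94.4 %

Q = I·t = 0.8760 × 2598.0 = 2276 C; n(e⁻) = 2276/96485 = 0.02359 mol.
Theoretical n(Cr) = n(e⁻)/3 = 0.007863 mol, i.e. m_theo = 0.007863 × 52 = 0.4089 g.
Efficiency = m_actual / m_theo = 0.386 / 0.4089 = 94.4 %.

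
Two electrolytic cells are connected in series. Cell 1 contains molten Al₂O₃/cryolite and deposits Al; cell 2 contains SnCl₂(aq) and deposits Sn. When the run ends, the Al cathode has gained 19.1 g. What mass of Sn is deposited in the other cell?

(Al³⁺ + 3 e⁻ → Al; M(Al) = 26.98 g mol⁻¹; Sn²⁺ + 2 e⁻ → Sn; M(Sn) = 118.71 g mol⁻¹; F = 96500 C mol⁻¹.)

n(Al) = 19.1 / 26.98 = 0.7079 mol.
Since Al³⁺ + 3 e⁻ → Al, n(e⁻) passed = 3 × 0.7079 = 2.124 mol.
Cells in series carry the same charge, so the same 2.124 mol of electrons passes through cell 2.
Sn²⁺ + 2 e⁻ → Sn, so n(Sn) = 2.124 / 2 = 1.062 mol.
m(Sn) = 1.062 × 118.71 = 126 g.

126 g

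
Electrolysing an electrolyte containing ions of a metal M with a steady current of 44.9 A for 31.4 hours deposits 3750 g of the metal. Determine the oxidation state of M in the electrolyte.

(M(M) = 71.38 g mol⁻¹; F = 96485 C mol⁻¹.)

Q = I·t = 44.90 A × 113040 s = 5075000 C, so n(e⁻) = 5075000/96485 = 52.60 mol.
n(M) deposited = 3750 / 71.38 = 52.54 mol.
Electrons per atom = n(e⁻)/n(M) = 52.60 / 52.54 = 1.00 ≈ 1, so the ion is M⁺.

+1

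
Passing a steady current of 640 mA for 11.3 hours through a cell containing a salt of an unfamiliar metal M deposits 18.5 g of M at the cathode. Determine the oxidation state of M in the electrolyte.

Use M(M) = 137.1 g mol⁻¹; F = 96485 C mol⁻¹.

+2

Q = I·t = 0.6400 A × 40680 s = 26040 C, so n(e⁻) = 26040/96485 = 0.2698 mol.
n(M) deposited = 18.5 / 137.1 = 0.1349 mol.
Electrons per atom = n(e⁻)/n(M) = 0.2698 / 0.1349 = 2.00 ≈ 2, so the ion is M²⁺.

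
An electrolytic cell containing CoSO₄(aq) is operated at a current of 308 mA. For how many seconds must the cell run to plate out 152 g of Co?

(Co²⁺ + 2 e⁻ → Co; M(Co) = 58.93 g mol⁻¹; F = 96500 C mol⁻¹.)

n(Co) = m/M = 152 / 58.93 = 2.579 mol.
Each Co atom requires 2 electrons, so n(e⁻) = 2 × 2.579 = 5.159 mol.
Q = n(e⁻)·F = 5.159 × 96500 = 497800 C.
t = Q/I = 497800 / 0.3080 A = 1616000 s.

1.62 × 10⁶ s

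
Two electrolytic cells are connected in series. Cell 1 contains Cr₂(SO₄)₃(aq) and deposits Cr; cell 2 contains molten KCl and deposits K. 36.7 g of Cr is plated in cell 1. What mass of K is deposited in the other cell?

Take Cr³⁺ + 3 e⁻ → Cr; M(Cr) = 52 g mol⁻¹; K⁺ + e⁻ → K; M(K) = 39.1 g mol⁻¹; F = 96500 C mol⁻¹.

n(Cr) = 36.7 / 52 = 0.7058 mol.
Since Cr³⁺ + 3 e⁻ → Cr, n(e⁻) passed = 3 × 0.7058 = 2.117 mol.
Cells in series carry the same charge, so the same 2.117 mol of electrons passes through cell 2.
K⁺ + e⁻ → K, so n(K) = 2.117 / 1 = 2.117 mol.
m(K) = 2.117 × 39.1 = 82.8 g.

82.8 g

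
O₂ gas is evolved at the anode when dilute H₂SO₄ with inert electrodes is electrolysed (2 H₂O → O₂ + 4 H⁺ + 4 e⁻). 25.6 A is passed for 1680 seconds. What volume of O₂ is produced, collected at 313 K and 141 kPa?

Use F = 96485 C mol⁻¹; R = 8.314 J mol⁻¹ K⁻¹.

2.06 L

Q = I·t = 25.60 A × 1680.0 s = 43010 C.
n(e⁻) = Q/F = 43010 / 96485 = 0.4457 mol.
4 electrons are transferred per O₂ molecule, so n(O₂) = 0.4457 / 4 = 0.1114 mol.
V = nRT/P = (0.1114 × 8.314 × 313) / (141 × 10³ Pa) = 0.00206 m³ = 2.06 L.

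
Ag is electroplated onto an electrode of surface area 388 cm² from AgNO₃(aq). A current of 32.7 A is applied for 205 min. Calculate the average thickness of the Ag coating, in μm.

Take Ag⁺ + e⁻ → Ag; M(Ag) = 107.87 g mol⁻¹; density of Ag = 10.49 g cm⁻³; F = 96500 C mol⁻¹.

1100 μm

Q = I·t = 32.70 × 12300 = 402200 C; n(e⁻) = 4.168 mol.
n(Ag) = n(e⁻)/1 = 4.168 mol, so m = 4.168 × 107.87 = 449.6 g.
Volume = m/ρ = 449.6 / 10.49 = 42.86 cm³.
Thickness = V/A = 42.86 / 388 = 0.110 cm = 1100 μm.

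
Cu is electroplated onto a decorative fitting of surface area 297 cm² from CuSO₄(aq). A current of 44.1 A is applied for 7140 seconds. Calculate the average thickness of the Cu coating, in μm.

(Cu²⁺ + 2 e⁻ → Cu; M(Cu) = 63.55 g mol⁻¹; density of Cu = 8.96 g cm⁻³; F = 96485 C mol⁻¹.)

390 μm

Q = I·t = 44.10 × 7140.0 = 314900 C; n(e⁻) = 3.263 mol.
n(Cu) = n(e⁻)/2 = 1.632 mol, so m = 1.632 × 63.55 = 103.7 g.
Volume = m/ρ = 103.7 / 8.96 = 11.57 cm³.
Thickness = V/A = 11.57 / 297 = 0.0390 cm = 390 μm.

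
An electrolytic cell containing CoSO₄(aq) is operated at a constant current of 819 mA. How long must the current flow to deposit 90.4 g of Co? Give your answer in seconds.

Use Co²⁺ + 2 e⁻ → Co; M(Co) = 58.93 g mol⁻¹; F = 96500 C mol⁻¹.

n(Co) = m/M = 90.4 / 58.93 = 1.534 mol.
Each Co atom requires 2 electrons, so n(e⁻) = 2 × 1.534 = 3.068 mol.
Q = n(e⁻)·F = 3.068 × 96500 = 296100 C.
t = Q/I = 296100 / 0.8190 A = 361500 s.

3.61 × 10⁵ s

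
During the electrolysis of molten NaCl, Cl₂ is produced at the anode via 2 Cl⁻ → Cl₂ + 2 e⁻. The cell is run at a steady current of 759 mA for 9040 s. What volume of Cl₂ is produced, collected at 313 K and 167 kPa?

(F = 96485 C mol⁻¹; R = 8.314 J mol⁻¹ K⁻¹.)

0.554 L

Q = I·t = 0.7590 A × 9040.0 s = 6861 C.
n(e⁻) = Q/F = 6861 / 96485 = 0.07111 mol.
2 electrons are transferred per Cl₂ molecule, so n(Cl₂) = 0.07111 / 2 = 0.03556 mol.
V = nRT/P = (0.03556 × 8.314 × 313) / (167 × 10³ Pa) = 5.54 × 10⁻⁴ m³ = 0.554 L.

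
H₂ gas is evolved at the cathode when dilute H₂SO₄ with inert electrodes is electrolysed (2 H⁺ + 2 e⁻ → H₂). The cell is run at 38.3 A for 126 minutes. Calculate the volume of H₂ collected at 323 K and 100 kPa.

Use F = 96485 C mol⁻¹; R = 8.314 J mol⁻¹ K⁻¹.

Q = I·t = 38.30 A × 7560.0 s = 289500 C.
n(e⁻) = Q/F = 289500 / 96485 = 3.001 mol.
2 electrons are transferred per H₂ molecule, so n(H₂) = 3.001 / 2 = 1.500 mol.
V = nRT/P = (1.500 × 8.314 × 323) / (100 × 10³ Pa) = 0.0403 m³ = 40.3 L.

40.3 L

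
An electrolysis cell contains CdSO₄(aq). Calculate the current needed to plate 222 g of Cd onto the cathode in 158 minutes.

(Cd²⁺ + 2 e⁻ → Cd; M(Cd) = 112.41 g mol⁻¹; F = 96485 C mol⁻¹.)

n(Cd) = 222 / 112.41 = 1.975 mol.
n(e⁻) = 2 × 1.975 = 3.950 mol.
Q = n(e⁻)·F = 3.950 × 96485 = 381100 C.
I = Q/t = 381100 / 9480.0 s = 40.2 A.

40.2 A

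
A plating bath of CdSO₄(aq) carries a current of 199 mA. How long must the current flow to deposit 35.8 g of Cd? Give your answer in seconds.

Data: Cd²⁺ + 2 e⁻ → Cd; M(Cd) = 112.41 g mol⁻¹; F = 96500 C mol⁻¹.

n(Cd) = m/M = 35.8 / 112.41 = 0.3185 mol.
Each Cd atom requires 2 electrons, so n(e⁻) = 2 × 0.3185 = 0.6370 mol.
Q = n(e⁻)·F = 0.6370 × 96500 = 61470 C.
t = Q/I = 61470 / 0.1990 A = 308900 s.

3.09 × 10⁵ s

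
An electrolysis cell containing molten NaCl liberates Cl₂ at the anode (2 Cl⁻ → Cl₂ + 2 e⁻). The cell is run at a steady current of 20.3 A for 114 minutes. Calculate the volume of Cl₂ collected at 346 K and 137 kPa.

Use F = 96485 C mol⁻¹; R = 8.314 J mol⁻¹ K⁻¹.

Q = I·t = 20.30 A × 6840.0 s = 138900 C.
n(e⁻) = Q/F = 138900 / 96485 = 1.439 mol.
2 electrons are transferred per Cl₂ molecule, so n(Cl₂) = 1.439 / 2 = 0.7196 mol.
V = nRT/P = (0.7196 × 8.314 × 346) / (137 × 10³ Pa) = 0.0151 m³ = 15.1 L.

15.1 L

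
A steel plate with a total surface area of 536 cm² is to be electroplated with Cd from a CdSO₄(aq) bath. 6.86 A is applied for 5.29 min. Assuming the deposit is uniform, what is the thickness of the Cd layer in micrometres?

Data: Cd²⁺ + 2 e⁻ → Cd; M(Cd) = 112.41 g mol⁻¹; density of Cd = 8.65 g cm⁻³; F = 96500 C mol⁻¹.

Q = I·t = 6.860 × 317.40 = 2177 C; n(e⁻) = 0.02256 mol.
n(Cd) = n(e⁻)/2 = 0.01128 mol, so m = 0.01128 × 112.41 = 1.268 g.
Volume = m/ρ = 1.268 / 8.65 = 0.1466 cm³.
Thickness = V/A = 0.1466 / 536 = 2.74 × 10⁻⁴ cm = 2.74 μm.

2.74 μm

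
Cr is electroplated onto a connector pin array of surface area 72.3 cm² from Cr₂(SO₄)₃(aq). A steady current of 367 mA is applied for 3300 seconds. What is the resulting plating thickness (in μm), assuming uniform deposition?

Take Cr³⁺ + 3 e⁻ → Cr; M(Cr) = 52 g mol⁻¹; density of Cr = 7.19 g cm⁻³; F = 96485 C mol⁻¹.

4.19 μm

Q = I·t = 0.3670 × 3300.0 = 1211 C; n(e⁻) = 0.01255 mol.
n(Cr) = n(e⁻)/3 = 0.004184 mol, so m = 0.004184 × 52 = 0.2176 g.
Volume = m/ρ = 0.2176 / 7.19 = 0.03026 cm³.
Thickness = V/A = 0.03026 / 72.3 = 4.19 × 10⁻⁴ cm = 4.19 μm.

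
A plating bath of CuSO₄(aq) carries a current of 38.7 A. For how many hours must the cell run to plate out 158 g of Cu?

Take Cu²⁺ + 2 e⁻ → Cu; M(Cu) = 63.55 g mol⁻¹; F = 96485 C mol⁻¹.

n(Cu) = m/M = 158 / 63.55 = 2.486 mol.
Each Cu atom requires 2 electrons, so n(e⁻) = 2 × 2.486 = 4.972 mol.
Q = n(e⁻)·F = 4.972 × 96485 = 479800 C.
t = Q/I = 479800 / 38.70 A = 12400 s = 3.44 h.

3.44 h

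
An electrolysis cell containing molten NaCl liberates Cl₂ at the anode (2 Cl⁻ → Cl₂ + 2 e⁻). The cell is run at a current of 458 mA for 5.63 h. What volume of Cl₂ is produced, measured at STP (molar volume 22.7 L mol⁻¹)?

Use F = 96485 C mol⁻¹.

Q = I·t = 0.4580 A × 20268 s = 9283 C.
n(e⁻) = Q/F = 9283 / 96485 = 0.09621 mol.
2 electrons are transferred per Cl₂ molecule, so n(Cl₂) = 0.09621 / 2 = 0.04810 mol.
V = n × V_m = 0.04810 × 22.7 = 1.09 L.

1.09 L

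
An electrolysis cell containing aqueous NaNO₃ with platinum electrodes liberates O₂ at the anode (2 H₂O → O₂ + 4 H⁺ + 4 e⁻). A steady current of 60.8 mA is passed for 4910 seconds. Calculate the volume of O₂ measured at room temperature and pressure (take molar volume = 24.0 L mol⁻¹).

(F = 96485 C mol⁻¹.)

0.0186 L

Q = I·t = 0.06080 A × 4910.0 s = 298.5 C.
n(e⁻) = Q/F = 298.5 / 96485 = 0.003094 mol.
4 electrons are transferred per O₂ molecule, so n(O₂) = 0.003094 / 4 = 0.0007735 mol.
V = n × V_m = 0.0007735 × 24.0 = 0.0186 L.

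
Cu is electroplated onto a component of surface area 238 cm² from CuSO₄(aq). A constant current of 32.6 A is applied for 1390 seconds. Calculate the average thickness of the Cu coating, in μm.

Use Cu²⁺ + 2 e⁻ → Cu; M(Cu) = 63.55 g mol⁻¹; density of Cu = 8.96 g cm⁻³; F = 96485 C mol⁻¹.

Q = I·t = 32.60 × 1390.0 = 45310 C; n(e⁻) = 0.4696 mol.
n(Cu) = n(e⁻)/2 = 0.2348 mol, so m = 0.2348 × 63.55 = 14.92 g.
Volume = m/ρ = 14.92 / 8.96 = 1.666 cm³.
Thickness = V/A = 1.666 / 238 = 0.00700 cm = 70.0 μm.

70.0 μm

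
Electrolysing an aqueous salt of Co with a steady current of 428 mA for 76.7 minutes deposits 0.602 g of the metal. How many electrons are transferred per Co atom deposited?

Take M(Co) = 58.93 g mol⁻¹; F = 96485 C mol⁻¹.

Q = I·t = 0.4280 A × 4602.0 s = 1970 C, so n(e⁻) = 1970/96485 = 0.02041 mol.
n(Co) deposited = 0.602 / 58.93 = 0.01022 mol.
Electrons per atom = n(e⁻)/n(Co) = 0.02041 / 0.01022 = 2.00 ≈ 2, so the ion is Co²⁺.

2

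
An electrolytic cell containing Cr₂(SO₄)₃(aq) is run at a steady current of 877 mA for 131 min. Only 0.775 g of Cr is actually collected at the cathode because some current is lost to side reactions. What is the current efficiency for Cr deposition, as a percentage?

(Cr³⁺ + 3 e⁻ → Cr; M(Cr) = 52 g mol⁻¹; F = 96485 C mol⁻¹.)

62.6 %

Q = I·t = 0.8770 × 7860.0 = 6893 C; n(e⁻) = 6893/96485 = 0.07144 mol.
Theoretical n(Cr) = n(e⁻)/3 = 0.02381 mol, i.e. m_theo = 0.02381 × 52 = 1.238 g.
Efficiency = m_actual / m_theo = 0.775 / 1.238 = 62.6 %.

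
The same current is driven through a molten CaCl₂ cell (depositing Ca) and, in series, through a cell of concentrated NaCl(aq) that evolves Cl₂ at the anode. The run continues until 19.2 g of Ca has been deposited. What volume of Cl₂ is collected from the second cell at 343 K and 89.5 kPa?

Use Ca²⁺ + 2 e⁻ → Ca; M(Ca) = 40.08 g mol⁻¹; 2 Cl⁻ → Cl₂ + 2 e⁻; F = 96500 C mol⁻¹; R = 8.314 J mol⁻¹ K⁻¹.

15.3 L

n(Ca) = 19.2 / 40.08 = 0.4790 mol, so n(e⁻) = 2 × 0.4790 = 0.9581 mol.
The cells are in series, so the same 0.9581 mol of electrons passes through the second cell.
2 Cl⁻ → Cl₂ + 2 e⁻ — 2 mol e⁻ per mol Cl₂, so n(Cl₂) = 0.9581/2 = 0.4790 mol.
V = nRT/P = (0.4790 × 8.314 × 343) / (89.5 × 10³) = 0.0153 m³ = 15.3 L.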